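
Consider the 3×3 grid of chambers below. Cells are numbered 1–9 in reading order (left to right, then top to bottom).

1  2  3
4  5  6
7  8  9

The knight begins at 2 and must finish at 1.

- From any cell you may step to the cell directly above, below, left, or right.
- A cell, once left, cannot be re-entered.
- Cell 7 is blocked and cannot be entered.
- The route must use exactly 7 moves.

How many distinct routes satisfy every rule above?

1

Need simple routes of exactly 7 moves from 2 to 1 (Manhattan distance 1, so 3 moves are spent on a detour and 3 undoing it).
Enumerating: 2 3 6 9 8 5 4 1.
That gives 1 route.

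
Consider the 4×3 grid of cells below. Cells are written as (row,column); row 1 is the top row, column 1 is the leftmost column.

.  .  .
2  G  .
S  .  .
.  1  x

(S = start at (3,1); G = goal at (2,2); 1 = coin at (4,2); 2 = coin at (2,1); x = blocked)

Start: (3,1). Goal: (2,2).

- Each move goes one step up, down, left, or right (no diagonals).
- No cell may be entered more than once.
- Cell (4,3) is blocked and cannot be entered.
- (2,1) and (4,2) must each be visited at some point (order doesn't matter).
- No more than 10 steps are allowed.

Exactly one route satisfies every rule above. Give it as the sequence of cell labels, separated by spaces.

Any route must reach (2,1) and (4,2) and still end at (2,2) within 10 moves, so the order of the required stops is forced.
Route from (3,1): down to (4,1), right to (4,2), up to (3,2), right to (3,3), 2× up (reaching (1,3)), 2× left (reaching (1,1)), down to (2,1), right to (2,2) — 10 moves in all.
Check: all required cells visited; 10 ≤ 10 moves.

(3,1) (4,1) (4,2) (3,2) (3,3) (2,3) (1,3) (1,2) (1,1) (2,1) (2,2)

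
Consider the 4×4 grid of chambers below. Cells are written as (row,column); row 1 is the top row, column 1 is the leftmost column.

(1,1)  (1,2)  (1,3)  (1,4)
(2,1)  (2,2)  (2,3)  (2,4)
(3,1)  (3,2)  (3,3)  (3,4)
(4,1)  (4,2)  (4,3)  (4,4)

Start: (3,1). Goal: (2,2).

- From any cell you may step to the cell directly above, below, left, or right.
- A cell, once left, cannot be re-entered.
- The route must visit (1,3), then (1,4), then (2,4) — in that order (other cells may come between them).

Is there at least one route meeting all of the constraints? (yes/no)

One route that works: (3,1) → (2,1) → (1,1) → (1,2) → (1,3) → (1,4) → (2,4) → (2,3) → (2,2).

yes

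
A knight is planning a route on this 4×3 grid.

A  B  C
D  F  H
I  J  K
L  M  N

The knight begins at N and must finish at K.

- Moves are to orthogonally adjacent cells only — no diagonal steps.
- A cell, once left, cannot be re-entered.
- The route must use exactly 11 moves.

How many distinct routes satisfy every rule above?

Need simple routes of exactly 11 moves from N to K (Manhattan distance 1, so 5 moves are spent on a detour and 5 undoing it).
Enumerating: N M L I D A B C H F J K | N M L I J F D A B C H K.
That gives 2 routes.

2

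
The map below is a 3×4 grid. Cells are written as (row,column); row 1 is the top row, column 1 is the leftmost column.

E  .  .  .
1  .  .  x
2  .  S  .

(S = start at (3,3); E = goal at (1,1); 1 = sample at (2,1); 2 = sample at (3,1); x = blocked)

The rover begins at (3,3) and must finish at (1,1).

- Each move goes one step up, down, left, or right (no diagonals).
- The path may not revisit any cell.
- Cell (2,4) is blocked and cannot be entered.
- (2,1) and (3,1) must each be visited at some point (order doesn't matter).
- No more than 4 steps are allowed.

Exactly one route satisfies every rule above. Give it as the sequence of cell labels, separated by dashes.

The budget equals the shortest possible length, so every move has to be on a shortest route through the required cells.
Route from (3,3): left 2 to (3,1), up 2 to (1,1) — 4 moves in all.
Check: all required cells visited; 4 ≤ 4 moves.

(3,3) - (3,2) - (3,1) - (2,1) - (1,1)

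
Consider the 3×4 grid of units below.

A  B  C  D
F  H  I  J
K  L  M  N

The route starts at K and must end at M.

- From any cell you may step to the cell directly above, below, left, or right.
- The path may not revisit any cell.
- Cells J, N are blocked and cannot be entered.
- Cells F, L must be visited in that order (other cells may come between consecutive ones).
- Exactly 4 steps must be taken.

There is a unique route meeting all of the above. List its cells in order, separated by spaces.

K F H L M

The waypoints must appear in the order F, L, with no cell reused.
Route from K: up to F, right to H, down to L, right to M — 4 moves in all.
Check: order respected (F at step 1, L at step 3); 4 moves as required.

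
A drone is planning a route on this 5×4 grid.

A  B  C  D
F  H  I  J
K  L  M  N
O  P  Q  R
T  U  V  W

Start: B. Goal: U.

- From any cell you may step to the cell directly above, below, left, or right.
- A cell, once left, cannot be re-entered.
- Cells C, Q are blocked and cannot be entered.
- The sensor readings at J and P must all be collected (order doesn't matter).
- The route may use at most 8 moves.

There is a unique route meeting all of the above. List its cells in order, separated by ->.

Any route must reach J and P and still end at U within 8 moves, so the order of the required stops is forced.
Route from B: down to H, 2× right (reaching J), down to N, 2× left (reaching L), 2× down (reaching U) — 8 moves in all.
Check: all required cells visited; 8 ≤ 8 moves.

B -> H -> I -> J -> N -> M -> L -> P -> U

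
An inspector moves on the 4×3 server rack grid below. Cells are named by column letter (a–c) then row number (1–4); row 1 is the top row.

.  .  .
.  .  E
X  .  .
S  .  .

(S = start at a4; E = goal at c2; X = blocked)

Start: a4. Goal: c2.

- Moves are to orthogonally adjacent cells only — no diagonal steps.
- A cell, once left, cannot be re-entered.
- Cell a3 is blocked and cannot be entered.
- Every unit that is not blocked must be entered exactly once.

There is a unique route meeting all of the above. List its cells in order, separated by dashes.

Need to visit all 11 open cells exactly once, starting at a4 and ending at c2.
Cell a2 has only two open neighbours (a1 and b2), so the path must pass straight through it: one of those is the cell it's entered from and the other is where it exits.
Route from a4: 2× right (reaching c4), up to c3, left to b3, up to b2, left to a2, up to a1, 2× right (reaching c1), down to c2 — 10 moves in all.
Check: all 11 open cells covered.

a4 - b4 - c4 - c3 - b3 - b2 - a2 - a1 - b1 - c1 - c2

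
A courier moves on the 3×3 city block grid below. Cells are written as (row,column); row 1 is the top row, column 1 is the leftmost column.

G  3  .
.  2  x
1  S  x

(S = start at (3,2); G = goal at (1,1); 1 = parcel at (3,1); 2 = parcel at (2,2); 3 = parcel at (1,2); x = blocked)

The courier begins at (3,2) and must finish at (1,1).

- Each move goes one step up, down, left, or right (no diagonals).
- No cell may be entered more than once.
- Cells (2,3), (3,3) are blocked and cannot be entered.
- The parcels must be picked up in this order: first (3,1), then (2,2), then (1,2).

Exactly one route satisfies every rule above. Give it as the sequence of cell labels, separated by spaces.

The waypoints must appear in the order (3,1), (2,2), (1,2), with no cell reused.
Route from (3,2): left 1 to (3,1), up 1 to (2,1), right 1 to (2,2), up 1 to (1,2), left 1 to (1,1) — 5 moves in all.
Check: order respected (1 at step 1, 2 at step 3, 3 at step 4).

(3,2) (3,1) (2,1) (2,2) (1,2) (1,1)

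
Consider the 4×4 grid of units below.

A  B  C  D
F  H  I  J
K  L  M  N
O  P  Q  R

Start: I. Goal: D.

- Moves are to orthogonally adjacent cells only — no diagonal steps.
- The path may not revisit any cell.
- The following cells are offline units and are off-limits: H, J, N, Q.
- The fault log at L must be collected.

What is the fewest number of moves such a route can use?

Any route passes through L somewhere between I and D. Summing Manhattan distances along the two legs (I → L → D) gives a lower bound of 2 + 4 = 6 moves.
The shortest route satisfying every rule uses 8 moves: I → M → L → K → F → A → B → C → D.
The no-revisit rule (legs can't share cells) pushes the minimum above the 6-move bound; an exhaustive check rules out every length from 6 to 7, leaving 8 as the minimum.

8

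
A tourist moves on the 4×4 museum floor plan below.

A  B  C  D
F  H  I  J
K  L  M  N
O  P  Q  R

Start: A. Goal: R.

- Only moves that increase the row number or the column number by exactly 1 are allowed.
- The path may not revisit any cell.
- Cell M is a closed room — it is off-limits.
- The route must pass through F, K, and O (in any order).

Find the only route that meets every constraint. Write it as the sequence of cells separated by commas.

A, F, K, O, P, Q, R

Moves only go right or down, so the column and row indices never decrease.
Route from A: 3× down (reaching O), 3× right (reaching R) — 6 moves in all.
Check: all required cells visited.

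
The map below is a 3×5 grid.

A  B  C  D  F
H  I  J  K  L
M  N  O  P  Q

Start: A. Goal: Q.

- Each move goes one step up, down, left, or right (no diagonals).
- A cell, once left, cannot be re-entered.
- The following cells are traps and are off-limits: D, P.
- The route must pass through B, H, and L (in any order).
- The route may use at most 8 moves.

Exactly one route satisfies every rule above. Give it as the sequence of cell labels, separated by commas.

A, H, I, B, C, J, K, L, Q

The 8-move cap with required stops at B, H, L leaves no slack for detours.
Route from A: down 1 to H, right 1 to I, up 1 to B, right 1 to C, down 1 to J, right 2 to L, down 1 to Q — 8 moves in all.
Check: all required cells visited; 8 ≤ 8 moves.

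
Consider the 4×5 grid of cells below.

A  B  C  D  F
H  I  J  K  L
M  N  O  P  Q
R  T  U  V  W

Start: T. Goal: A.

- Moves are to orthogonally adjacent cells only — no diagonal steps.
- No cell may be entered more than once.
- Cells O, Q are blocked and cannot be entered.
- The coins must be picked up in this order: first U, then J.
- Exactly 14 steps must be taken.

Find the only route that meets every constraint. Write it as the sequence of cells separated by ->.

T -> U -> V -> P -> K -> L -> F -> D -> C -> J -> I -> N -> M -> H -> A

The waypoints must appear in the order U, J, with no cell reused.
Route from T: 2× right (reaching V), 2× up (reaching K), right to L, up to F, 2× left (reaching C), down to J, left to I, down to N, left to M, 2× up (reaching A) — 14 moves in all.
Check: order respected (U at step 1, J at step 9); 14 moves as required.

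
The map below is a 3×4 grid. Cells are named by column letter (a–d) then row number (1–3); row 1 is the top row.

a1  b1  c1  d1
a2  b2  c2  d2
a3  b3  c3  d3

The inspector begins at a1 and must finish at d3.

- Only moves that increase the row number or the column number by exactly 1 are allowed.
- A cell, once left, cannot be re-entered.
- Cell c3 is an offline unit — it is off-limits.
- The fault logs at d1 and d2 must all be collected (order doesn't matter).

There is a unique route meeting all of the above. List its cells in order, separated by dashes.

a1 - b1 - c1 - d1 - d2 - d3

Moves only go right or down, so the column and row indices never decrease.
Route from a1: right 3 to d1, down 2 to d3 — 5 moves in all.
Check: all required cells visited.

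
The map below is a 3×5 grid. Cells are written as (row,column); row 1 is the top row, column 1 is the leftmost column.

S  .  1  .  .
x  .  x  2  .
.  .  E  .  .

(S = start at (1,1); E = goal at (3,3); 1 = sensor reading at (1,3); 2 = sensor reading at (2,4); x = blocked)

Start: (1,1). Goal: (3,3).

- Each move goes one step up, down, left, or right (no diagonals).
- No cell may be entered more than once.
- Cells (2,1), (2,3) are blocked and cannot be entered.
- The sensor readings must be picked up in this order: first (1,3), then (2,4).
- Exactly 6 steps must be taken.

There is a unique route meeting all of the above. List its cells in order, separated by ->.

The waypoints must appear in the order (1,3), (2,4), with no cell reused.
Route from (1,1): 3× right (reaching (1,4)), 2× down (reaching (3,4)), left to (3,3) — 6 moves in all.
Check: order respected (1 at step 2, 2 at step 4); 6 moves as required.

(1,1) -> (1,2) -> (1,3) -> (1,4) -> (2,4) -> (3,4) -> (3,3)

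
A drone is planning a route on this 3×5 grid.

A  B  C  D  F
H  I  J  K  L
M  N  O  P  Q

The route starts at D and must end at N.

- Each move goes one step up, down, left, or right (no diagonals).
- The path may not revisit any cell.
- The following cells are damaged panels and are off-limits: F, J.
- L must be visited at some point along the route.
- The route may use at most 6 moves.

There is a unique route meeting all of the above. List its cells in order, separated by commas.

The budget equals the shortest possible length, so every move has to be on a shortest route through the required cells.
Route from D: down to K, right to L, down to Q, 3× left (reaching N) — 6 moves in all.
Check: all required cells visited; 6 ≤ 6 moves.

D, K, L, Q, P, O, N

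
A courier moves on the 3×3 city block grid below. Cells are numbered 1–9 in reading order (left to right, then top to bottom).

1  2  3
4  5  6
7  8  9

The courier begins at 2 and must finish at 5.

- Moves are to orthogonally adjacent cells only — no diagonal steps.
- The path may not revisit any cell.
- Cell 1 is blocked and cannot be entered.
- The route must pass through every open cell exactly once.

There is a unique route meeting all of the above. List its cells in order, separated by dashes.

2 - 3 - 6 - 9 - 8 - 7 - 4 - 5

Need to visit all 8 open cells exactly once, starting at 2 and ending at 5.
Cell 3 has only two open neighbours (6 and 2), so the path must pass straight through it: one of those is the cell it's entered from and the other is where it exits.
Route from 2: right to 3, 2× down (reaching 9), 2× left (reaching 7), up to 4, right to 5 — 7 moves in all.
Check: all 8 open cells covered.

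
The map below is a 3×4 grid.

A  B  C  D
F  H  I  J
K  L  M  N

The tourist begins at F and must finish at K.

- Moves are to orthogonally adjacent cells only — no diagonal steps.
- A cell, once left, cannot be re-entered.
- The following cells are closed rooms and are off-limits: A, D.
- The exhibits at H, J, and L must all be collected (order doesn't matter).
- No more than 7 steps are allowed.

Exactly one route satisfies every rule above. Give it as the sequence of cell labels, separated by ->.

F -> H -> I -> J -> N -> M -> L -> K

Any route must reach H, J, and L and still end at K within 7 moves, so the order of the required stops is forced.
Route from F: 3× right (reaching J), down to N, 3× left (reaching K) — 7 moves in all.
Check: all required cells visited; 7 ≤ 7 moves.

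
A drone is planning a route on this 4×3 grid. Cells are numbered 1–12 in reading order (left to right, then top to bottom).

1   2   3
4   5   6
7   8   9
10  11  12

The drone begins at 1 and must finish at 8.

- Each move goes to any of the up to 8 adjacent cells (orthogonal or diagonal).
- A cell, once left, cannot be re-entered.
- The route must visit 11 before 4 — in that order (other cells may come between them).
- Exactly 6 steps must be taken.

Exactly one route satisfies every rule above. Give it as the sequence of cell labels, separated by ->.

1 -> 5 -> 9 -> 11 -> 7 -> 4 -> 8

The waypoints must appear in the order 11, 4, with no cell reused.
Route from 1: 2× down-right (reaching 9), down-left to 11, up-left to 7, up to 4, down-right to 8 — 6 moves in all.
Check: order respected (11 at step 3, 4 at step 5); 6 moves as required.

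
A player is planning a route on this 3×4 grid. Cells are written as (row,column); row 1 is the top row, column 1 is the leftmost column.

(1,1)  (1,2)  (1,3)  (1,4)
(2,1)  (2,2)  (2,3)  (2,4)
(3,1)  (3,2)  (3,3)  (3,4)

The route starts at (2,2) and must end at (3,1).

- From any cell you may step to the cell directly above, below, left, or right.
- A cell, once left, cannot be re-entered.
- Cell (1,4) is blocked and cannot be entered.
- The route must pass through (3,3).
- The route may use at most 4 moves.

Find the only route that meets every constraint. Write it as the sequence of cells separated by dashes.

Any route must reach (3,3) and still end at (3,1) within 4 moves, so the order of the required stops is forced.
Route from (2,2): right 1 to (2,3), down 1 to (3,3), left 2 to (3,1) — 4 moves in all.
Check: all required cells visited; 4 ≤ 4 moves.

(2,2) - (2,3) - (3,3) - (3,2) - (3,1)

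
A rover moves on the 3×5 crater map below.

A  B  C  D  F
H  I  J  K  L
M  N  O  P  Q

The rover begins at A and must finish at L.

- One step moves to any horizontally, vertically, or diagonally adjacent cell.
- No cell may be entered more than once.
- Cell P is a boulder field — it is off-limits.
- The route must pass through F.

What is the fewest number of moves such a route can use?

Any route passes through F somewhere between A and L. Summing Chebyshev distances along the two legs (A → F → L) gives a lower bound of 4 + 1 = 5 moves.
A route of 5 moves achieves this: A → B → C → D → F → L.
Since 5 matches the lower bound, it is optimal.

5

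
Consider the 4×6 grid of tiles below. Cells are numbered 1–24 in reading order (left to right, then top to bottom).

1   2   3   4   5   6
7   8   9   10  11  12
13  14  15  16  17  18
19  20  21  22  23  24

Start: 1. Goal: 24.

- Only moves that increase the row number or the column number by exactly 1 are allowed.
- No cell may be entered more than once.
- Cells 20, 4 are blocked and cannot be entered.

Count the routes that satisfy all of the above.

42

A right/down-only route from 1 to 24 makes exactly 3 down-moves and 5 right-moves in some order.
With no other constraints that would be C(8,3) = 56 routes.
Subtract routes through each blocked cell (inclusion–exclusion for overlaps): − through 4: 10 − through 20: 4 → 42.
That gives 42 routes.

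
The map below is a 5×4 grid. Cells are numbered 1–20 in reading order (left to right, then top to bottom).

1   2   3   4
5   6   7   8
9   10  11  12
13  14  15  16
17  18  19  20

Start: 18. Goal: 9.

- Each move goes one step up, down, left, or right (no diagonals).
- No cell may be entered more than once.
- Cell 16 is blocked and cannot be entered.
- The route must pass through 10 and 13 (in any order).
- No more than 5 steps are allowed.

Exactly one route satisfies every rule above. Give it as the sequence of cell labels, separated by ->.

The 5-move cap with required stops at 10, 13 leaves no slack for detours.
Route from 18: left 1 to 17, up 1 to 13, right 1 to 14, up 1 to 10, left 1 to 9 — 5 moves in all.
Check: all required cells visited; 5 ≤ 5 moves.

18 -> 17 -> 13 -> 14 -> 10 -> 9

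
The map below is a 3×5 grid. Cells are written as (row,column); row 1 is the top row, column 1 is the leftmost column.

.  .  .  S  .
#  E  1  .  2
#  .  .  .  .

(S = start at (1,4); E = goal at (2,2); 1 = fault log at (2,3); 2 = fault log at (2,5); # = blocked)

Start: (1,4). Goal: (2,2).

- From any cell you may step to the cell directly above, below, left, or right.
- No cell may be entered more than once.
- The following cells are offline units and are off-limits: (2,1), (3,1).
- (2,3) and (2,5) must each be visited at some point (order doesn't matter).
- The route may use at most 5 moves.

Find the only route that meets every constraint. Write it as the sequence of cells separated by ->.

Any route must reach (2,3) and (2,5) and still end at (2,2) within 5 moves, so the order of the required stops is forced.
Route from (1,4): right 1 to (1,5), down 1 to (2,5), left 3 to (2,2) — 5 moves in all.
Check: all required cells visited; 5 ≤ 5 moves.

(1,4) -> (1,5) -> (2,5) -> (2,4) -> (2,3) -> (2,2)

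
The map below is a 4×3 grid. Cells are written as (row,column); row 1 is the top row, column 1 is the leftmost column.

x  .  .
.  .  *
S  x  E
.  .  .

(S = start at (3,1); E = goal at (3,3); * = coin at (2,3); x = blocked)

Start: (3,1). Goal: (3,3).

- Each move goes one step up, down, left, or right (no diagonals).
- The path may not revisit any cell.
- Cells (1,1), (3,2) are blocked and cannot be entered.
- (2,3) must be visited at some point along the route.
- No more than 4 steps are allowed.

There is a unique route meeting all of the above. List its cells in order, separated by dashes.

The 4-move cap with required stops at (2,3) leaves no slack for detours.
Route from (3,1): up 1 to (2,1), right 2 to (2,3), down 1 to (3,3) — 4 moves in all.
Check: all required cells visited; 4 ≤ 4 moves.

(3,1) - (2,1) - (2,2) - (2,3) - (3,3)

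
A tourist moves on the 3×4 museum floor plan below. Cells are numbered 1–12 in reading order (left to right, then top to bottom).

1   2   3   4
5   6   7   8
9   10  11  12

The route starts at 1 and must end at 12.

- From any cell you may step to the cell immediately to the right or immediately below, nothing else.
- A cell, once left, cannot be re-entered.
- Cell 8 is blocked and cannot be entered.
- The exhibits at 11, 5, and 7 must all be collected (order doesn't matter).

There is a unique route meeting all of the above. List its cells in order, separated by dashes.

1 - 5 - 6 - 7 - 11 - 12

Moves only go right or down, so the column and row indices never decrease.
Route from 1: down 1 to 5, right 2 to 7, down 1 to 11, right 1 to 12 — 5 moves in all.
Check: all required cells visited.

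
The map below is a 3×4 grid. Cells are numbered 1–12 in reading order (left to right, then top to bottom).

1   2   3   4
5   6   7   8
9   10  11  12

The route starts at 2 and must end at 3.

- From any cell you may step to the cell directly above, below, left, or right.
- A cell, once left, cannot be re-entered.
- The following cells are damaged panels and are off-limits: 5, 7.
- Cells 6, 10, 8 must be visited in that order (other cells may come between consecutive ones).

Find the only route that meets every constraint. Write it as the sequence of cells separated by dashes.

2 - 6 - 10 - 11 - 12 - 8 - 4 - 3

The waypoints must appear in the order 6, 10, 8, with no cell reused.
Route from 2: 2× down (reaching 10), 2× right (reaching 12), 2× up (reaching 4), left to 3 — 7 moves in all.
Check: order respected (6 at step 1, 10 at step 2, 8 at step 5).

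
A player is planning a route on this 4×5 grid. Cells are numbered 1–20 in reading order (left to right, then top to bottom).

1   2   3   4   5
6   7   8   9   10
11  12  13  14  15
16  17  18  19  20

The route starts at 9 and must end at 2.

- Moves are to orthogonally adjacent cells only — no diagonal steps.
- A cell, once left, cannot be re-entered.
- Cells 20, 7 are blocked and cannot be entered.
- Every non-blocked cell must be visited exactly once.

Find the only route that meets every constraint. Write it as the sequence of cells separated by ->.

9 -> 8 -> 3 -> 4 -> 5 -> 10 -> 15 -> 14 -> 19 -> 18 -> 13 -> 12 -> 17 -> 16 -> 11 -> 6 -> 1 -> 2

Need to visit all 18 open cells exactly once, starting at 9 and ending at 2.
Cell 5 has only two open neighbours (10 and 4), so the path must pass straight through it: one of those is the cell it's entered from and the other is where it exits.
Route from 9: left to 8, up to 3, 2× right (reaching 5), 2× down (reaching 15), left to 14, down to 19, left to 18, up to 13, left to 12, down to 17, left to 16, 3× up (reaching 1), right to 2 — 17 moves in all.
Check: all 18 open cells covered.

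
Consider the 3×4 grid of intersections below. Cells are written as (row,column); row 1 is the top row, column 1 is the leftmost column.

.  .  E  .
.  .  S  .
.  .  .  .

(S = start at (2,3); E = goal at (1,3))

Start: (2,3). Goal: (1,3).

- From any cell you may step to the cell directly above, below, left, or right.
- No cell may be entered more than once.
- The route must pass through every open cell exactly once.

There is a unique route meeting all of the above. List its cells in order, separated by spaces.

Need to visit all 12 open cells exactly once, starting at (2,3) and ending at (1,3).
Route from (2,3): left to (2,2), up to (1,2), left to (1,1), 2× down (reaching (3,1)), 3× right (reaching (3,4)), 2× up (reaching (1,4)), left to (1,3) — 11 moves in all.
Check: all 12 open cells covered.

(2,3) (2,2) (1,2) (1,1) (2,1) (3,1) (3,2) (3,3) (3,4) (2,4) (1,4) (1,3)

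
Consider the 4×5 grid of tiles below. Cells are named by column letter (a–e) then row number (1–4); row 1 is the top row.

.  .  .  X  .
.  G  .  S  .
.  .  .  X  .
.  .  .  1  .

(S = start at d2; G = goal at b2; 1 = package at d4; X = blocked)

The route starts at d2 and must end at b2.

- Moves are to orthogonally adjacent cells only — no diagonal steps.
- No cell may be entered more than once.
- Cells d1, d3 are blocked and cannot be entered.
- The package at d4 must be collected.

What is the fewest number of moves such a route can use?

Any route passes through d4 somewhere between d2 and b2. Summing Manhattan distances along the two legs (d2 → d4 → b2) gives a lower bound of 2 + 4 = 6 moves.
That bound ignores the blocked cells. Measuring each leg by the fewest moves that actually steer around them (d2→d4: 4; d4→b2: 4) raises the lower bound to 8.
A route of 8 moves exists: d2 → e2 → e3 → e4 → d4 → c4 → c3 → c2 → b2.
Since 8 matches that lower bound, it is optimal.

8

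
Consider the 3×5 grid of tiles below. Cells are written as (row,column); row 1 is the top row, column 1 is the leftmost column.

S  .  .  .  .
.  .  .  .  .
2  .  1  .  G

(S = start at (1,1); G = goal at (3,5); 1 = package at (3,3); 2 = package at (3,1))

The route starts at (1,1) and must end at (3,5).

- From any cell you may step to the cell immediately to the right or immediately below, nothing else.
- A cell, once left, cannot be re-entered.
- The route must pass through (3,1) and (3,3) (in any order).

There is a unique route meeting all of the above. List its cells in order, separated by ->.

(1,1) -> (2,1) -> (3,1) -> (3,2) -> (3,3) -> (3,4) -> (3,5)

Moves only go right or down, so the column and row indices never decrease.
Route from (1,1): 2× down (reaching (3,1)), 4× right (reaching (3,5)) — 6 moves in all.
Check: all required cells visited.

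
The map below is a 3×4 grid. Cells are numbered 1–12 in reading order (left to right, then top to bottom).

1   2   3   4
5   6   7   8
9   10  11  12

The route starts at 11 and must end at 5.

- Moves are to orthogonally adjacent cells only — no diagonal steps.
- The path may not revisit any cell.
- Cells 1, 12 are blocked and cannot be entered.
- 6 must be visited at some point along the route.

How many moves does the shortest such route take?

Any route passes through 6 somewhere between 11 and 5. Summing Manhattan distances along the two legs (11 → 6 → 5) gives a lower bound of 2 + 1 = 3 moves.
A route of 3 moves achieves this: 11 → 7 → 6 → 5.
Since 3 matches the lower bound, it is optimal.

3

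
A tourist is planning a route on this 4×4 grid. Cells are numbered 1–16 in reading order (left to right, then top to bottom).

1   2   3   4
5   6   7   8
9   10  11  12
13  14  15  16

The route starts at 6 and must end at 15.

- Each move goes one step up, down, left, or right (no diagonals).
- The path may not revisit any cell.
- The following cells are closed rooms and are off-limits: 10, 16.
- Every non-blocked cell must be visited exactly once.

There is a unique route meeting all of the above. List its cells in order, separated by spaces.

Need to visit all 14 open cells exactly once, starting at 6 and ending at 15.
Route from 6: right 1 to 7, down 1 to 11, right 1 to 12, up 2 to 4, left 3 to 1, down 3 to 13, right 2 to 15 — 13 moves in all.
Check: all 14 open cells covered.

6 7 11 12 8 4 3 2 1 5 9 13 14 15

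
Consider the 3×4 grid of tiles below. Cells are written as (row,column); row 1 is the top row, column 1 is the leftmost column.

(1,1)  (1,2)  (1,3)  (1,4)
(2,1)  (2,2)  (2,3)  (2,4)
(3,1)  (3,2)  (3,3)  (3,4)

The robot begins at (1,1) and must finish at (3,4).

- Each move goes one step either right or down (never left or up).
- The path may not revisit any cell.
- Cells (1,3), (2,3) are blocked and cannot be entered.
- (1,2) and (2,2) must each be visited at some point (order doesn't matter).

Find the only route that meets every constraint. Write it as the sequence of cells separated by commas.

Moves only go right or down, so the column and row indices never decrease.
Route from (1,1): right 1 to (1,2), down 2 to (3,2), right 2 to (3,4) — 5 moves in all.
Check: all required cells visited.

(1,1), (1,2), (2,2), (3,2), (3,3), (3,4)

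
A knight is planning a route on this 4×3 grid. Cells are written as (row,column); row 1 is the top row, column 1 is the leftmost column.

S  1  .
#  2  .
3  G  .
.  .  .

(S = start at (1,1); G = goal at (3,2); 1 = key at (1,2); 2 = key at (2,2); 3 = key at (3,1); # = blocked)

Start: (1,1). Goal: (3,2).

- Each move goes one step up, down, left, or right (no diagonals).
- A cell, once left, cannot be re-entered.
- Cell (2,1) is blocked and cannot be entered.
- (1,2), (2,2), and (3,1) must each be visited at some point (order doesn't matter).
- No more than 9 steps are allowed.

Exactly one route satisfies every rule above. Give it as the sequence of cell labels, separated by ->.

(1,1) -> (1,2) -> (2,2) -> (2,3) -> (3,3) -> (4,3) -> (4,2) -> (4,1) -> (3,1) -> (3,2)

The budget equals the shortest possible length, so every move has to be on a shortest route through the required cells.
Route from (1,1): right 1 to (1,2), down 1 to (2,2), right 1 to (2,3), down 2 to (4,3), left 2 to (4,1), up 1 to (3,1), right 1 to (3,2) — 9 moves in all.
Check: all required cells visited; 9 ≤ 9 moves.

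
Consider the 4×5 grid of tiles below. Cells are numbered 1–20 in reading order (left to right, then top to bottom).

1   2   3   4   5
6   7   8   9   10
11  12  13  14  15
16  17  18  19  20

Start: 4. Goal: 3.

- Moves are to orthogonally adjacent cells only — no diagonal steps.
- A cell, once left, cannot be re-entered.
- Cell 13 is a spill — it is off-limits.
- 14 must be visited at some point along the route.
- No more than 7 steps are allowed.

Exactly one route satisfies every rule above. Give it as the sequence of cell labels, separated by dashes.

The budget equals the shortest possible length, so every move has to be on a shortest route through the required cells.
Route from 4: right 1 to 5, down 2 to 15, left 1 to 14, up 1 to 9, left 1 to 8, up 1 to 3 — 7 moves in all.
Check: all required cells visited; 7 ≤ 7 moves.

4 - 5 - 10 - 15 - 14 - 9 - 8 - 3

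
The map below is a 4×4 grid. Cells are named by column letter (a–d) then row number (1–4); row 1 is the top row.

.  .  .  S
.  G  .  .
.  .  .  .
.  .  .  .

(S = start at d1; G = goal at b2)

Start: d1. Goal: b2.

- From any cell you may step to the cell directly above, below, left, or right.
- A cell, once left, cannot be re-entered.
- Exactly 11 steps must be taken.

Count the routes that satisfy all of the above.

39

Need simple routes of exactly 11 moves from d1 to b2 (Manhattan distance 3, so 4 moves are spent on a detour and 4 undoing it).
Branch systematically from the start, pruning whenever the remaining move budget drops below the Manhattan distance to b2 or differs from it in parity. Grouping the completions by first move — via d2: 19; via c1: 20 — and summing: 19 + 20 = 39.
That gives 39 routes.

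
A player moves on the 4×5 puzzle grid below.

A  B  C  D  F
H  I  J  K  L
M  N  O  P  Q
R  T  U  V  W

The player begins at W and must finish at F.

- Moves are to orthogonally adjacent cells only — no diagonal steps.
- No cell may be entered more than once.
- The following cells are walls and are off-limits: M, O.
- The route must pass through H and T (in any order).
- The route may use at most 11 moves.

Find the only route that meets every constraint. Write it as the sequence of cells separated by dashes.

Any route must reach H and T and still end at F within 11 moves, so the order of the required stops is forced.
Route from W: 3× left (reaching T), 2× up (reaching I), left to H, up to A, 4× right (reaching F) — 11 moves in all.
Check: all required cells visited; 11 ≤ 11 moves.

W - V - U - T - N - I - H - A - B - C - D - F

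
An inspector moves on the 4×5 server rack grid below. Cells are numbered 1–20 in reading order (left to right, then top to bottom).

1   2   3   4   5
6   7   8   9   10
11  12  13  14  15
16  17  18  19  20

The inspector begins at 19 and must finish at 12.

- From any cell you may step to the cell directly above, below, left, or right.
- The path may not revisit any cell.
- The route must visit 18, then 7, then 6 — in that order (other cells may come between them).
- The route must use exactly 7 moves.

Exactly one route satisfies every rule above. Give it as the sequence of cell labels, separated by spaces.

The waypoints must appear in the order 18, 7, 6, with no cell reused.
Route from 19: left 1 to 18, up 2 to 8, left 2 to 6, down 1 to 11, right 1 to 12 — 7 moves in all.
Check: order respected (18 at step 1, 7 at step 4, 6 at step 5); 7 moves as required.

19 18 13 8 7 6 11 12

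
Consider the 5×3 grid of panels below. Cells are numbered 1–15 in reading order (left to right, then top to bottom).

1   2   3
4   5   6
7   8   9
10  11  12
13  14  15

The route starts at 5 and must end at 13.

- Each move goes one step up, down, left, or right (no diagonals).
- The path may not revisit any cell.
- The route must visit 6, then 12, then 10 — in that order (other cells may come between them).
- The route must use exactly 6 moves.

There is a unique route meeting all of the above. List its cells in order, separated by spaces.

5 6 9 12 11 10 13

The waypoints must appear in the order 6, 12, 10, with no cell reused.
Route from 5: right 1 to 6, down 2 to 12, left 2 to 10, down 1 to 13 — 6 moves in all.
Check: order respected (6 at step 1, 12 at step 3, 10 at step 5); 6 moves as required.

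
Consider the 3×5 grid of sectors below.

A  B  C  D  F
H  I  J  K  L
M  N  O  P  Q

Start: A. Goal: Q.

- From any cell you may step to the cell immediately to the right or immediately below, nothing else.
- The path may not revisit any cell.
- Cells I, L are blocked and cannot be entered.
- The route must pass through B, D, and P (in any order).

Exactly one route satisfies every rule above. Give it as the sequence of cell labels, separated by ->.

A -> B -> C -> D -> K -> P -> Q

Moves only go right or down, so the column and row indices never decrease.
Route from A: right 3 to D, down 2 to P, right 1 to Q — 6 moves in all.
Check: all required cells visited.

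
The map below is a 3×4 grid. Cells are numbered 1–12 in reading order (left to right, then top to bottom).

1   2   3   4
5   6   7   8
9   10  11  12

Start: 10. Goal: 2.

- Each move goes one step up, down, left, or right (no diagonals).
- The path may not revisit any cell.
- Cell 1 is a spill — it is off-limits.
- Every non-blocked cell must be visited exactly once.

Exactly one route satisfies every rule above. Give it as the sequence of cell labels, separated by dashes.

Need to visit all 11 open cells exactly once, starting at 10 and ending at 2.
Cell 12 has only two open neighbours (8 and 11), so the path must pass straight through it: one of those is the cell it's entered from and the other is where it exits.
Route from 10: left 1 to 9, up 1 to 5, right 2 to 7, down 1 to 11, right 1 to 12, up 2 to 4, left 2 to 2 — 10 moves in all.
Check: all 11 open cells covered.

10 - 9 - 5 - 6 - 7 - 11 - 12 - 8 - 4 - 3 - 2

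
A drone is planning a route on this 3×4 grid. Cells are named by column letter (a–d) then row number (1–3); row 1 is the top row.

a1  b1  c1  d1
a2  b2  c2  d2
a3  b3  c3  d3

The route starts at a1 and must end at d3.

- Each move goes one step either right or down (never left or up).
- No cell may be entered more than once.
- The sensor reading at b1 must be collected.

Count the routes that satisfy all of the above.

6

A right/down-only route from a1 to d3 makes exactly 2 down-moves and 3 right-moves in some order.
With no other constraints that would be C(5,2) = 10 routes.
Split at b1 and multiply the segment counts: a1→b1: 1; b1→d3: 6; product = 6.
That gives 6 routes.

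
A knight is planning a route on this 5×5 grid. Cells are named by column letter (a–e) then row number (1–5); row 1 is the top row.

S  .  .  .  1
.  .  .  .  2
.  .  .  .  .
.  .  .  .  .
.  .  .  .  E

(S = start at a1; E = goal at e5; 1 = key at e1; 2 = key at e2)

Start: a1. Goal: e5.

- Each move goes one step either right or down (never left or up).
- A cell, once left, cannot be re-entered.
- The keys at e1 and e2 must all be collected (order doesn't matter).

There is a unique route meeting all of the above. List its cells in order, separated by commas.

a1, b1, c1, d1, e1, e2, e3, e4, e5

Moves only go right or down, so the column and row indices never decrease.
Route from a1: right 4 to e1, down 4 to e5 — 8 moves in all.
Check: all required cells visited.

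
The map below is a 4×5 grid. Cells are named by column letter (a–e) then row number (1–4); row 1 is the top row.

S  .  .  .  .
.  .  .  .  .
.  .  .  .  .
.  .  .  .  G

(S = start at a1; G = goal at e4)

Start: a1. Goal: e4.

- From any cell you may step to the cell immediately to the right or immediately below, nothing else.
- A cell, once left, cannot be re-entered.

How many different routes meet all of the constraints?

35

A right/down-only route from a1 to e4 makes exactly 3 down-moves and 4 right-moves in some order.
With no other constraints that would be C(7,3) = 35 routes.
That gives 35 routes.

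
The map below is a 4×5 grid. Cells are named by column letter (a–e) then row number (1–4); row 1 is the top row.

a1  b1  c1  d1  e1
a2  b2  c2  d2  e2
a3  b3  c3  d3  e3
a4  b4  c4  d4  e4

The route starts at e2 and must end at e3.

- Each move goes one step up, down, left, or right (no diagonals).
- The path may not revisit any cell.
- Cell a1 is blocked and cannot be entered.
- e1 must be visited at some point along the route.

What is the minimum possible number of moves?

5

Any route passes through e1 somewhere between e2 and e3. Summing Manhattan distances along the two legs (e2 → e1 → e3) gives a lower bound of 1 + 2 = 3 moves.
The shortest route satisfying every rule uses 5 moves: e2 → e1 → d1 → d2 → d3 → e3.
The bound of 3 isn't tight here; checking systematically, no route of length 3 through 4 satisfies every constraint, so 5 is the minimum.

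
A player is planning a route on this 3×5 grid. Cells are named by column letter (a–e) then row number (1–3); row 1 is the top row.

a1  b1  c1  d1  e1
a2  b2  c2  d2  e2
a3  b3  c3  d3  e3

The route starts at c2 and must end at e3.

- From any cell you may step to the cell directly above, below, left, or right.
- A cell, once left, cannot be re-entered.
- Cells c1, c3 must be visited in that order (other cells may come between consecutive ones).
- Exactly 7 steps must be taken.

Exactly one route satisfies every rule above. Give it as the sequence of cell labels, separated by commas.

The waypoints must appear in the order c1, c3, with no cell reused.
Route from c2: up to c1, left to b1, 2× down (reaching b3), 3× right (reaching e3) — 7 moves in all.
Check: order respected (c1 at step 1, c3 at step 5); 7 moves as required.

c2, c1, b1, b2, b3, c3, d3, e3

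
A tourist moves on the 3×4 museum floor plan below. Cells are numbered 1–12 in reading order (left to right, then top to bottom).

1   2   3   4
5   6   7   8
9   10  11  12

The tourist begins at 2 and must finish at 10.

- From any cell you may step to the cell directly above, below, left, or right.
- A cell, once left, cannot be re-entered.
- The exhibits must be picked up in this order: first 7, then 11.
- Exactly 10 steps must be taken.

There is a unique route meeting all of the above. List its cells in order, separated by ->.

2 -> 1 -> 5 -> 6 -> 7 -> 3 -> 4 -> 8 -> 12 -> 11 -> 10

The waypoints must appear in the order 7, 11, with no cell reused.
Route from 2: left to 1, down to 5, 2× right (reaching 7), up to 3, right to 4, 2× down (reaching 12), 2× left (reaching 10) — 10 moves in all.
Check: order respected (7 at step 4, 11 at step 9); 10 moves as required.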